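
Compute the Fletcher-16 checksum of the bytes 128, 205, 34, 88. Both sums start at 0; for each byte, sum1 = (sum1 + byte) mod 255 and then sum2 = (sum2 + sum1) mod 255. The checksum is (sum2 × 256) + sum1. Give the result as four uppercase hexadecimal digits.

08C8

Running sums (mod 255):
  after byte 0 (128): sum1=128, sum2=128
  after byte 1 (205): sum1=78, sum2=206
  after byte 2 (34): sum1=112, sum2=63
  after byte 3 (88): sum1=200, sum2=8
Checksum = sum2·256 + sum1 = 8·256 + 200 = 2248 = 0x08C8.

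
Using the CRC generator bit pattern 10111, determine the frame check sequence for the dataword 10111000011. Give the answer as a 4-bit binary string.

1001

Append 4 zeros: 101110000110000. Divide by 10111 (XOR where the leading bit is 1):
  pos 0: 10111 XOR 10111 = 00000
  pos 9: 11000 XOR 10111 = 01111
  pos 10: 11110 XOR 10111 = 01001
Remainder (last 4 bits) = 1001. This is the CRC / FCS.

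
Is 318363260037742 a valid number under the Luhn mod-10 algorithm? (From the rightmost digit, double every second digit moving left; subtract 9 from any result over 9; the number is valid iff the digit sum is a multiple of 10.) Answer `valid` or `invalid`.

invalid

From the right, keep odd positions and double even positions (subtract 9 from any doubled value over 9):
  doubled (positions 2,4,...): 8 5 0 3 6 6 2 → sum 30
  kept (positions 1,3,...): 2 7 3 0 2 6 8 3 → sum 31
Total = 61.
61 mod 10 = 1, so the number is invalid.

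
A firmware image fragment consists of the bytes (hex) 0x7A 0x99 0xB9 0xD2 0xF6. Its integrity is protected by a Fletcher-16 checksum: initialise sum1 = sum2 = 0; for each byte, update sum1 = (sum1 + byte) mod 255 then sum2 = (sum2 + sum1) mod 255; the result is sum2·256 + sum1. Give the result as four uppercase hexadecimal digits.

Running sums (mod 255):
  after byte 0 (0x7A): sum1=122, sum2=122
  after byte 1 (0x99): sum1=20, sum2=142
  after byte 2 (0xB9): sum1=205, sum2=92
  after byte 3 (0xD2): sum1=160, sum2=252
  after byte 4 (0xF6): sum1=151, sum2=148
Checksum = sum2·256 + sum1 = 148·256 + 151 = 38039 = 0x9497.

9497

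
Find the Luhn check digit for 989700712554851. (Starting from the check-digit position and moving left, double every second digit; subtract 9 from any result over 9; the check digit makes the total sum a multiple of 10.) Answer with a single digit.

3

Partial digits right→left: 1 5 8 4 5 5 2 1 7 0 0 7 9 8 9
Double every second digit counting from the check-digit position (so the 1st, 3rd, 5th, ... of the partial from the right).
  doubled (with −9 where >9): 2 7 1 4 5 0 9 9 → sum 37
  kept as-is: 5 4 5 1 0 7 8 → sum 30
Total = 37 + 30 = 67.
Check digit = (10 − (67 mod 10)) mod 10 = 3.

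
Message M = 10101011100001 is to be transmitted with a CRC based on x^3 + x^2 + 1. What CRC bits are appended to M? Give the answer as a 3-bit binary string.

000

Append 3 zeros: 10101011100001000. Divide by 1101 (XOR where the leading bit is 1):
  pos 0: 1010 XOR 1101 = 0111
  pos 1: 1111 XOR 1101 = 0010
  pos 3: 1001 XOR 1101 = 0100
  pos 4: 1001 XOR 1101 = 0100
  pos 5: 1001 XOR 1101 = 0100
  pos 6: 1000 XOR 1101 = 0101
  pos 7: 1010 XOR 1101 = 0111
  pos 8: 1110 XOR 1101 = 0011
  pos 10: 1101 XOR 1101 = 0000
Remainder (last 3 bits) = 000. This is the CRC / FCS.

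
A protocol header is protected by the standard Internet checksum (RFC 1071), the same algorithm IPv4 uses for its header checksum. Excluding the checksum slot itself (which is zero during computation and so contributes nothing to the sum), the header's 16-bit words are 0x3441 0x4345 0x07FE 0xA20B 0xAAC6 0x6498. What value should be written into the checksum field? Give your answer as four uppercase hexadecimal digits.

CF10

One's-complement addition (fold any carry out of bit 15 back into bit 0):
  0x3441 + 0x4345 = 0x07786
  0x7786 + 0x07FE = 0x07F84
  0x7F84 + 0xA20B = 0x1218F → wrap carry → 0x2190
  0x2190 + 0xAAC6 = 0x0CC56
  0xCC56 + 0x6498 = 0x130EE → wrap carry → 0x30EF
One's-complement sum = 0x30EF.
Checksum = ~0x30EF & 0xFFFF = 0xCF10.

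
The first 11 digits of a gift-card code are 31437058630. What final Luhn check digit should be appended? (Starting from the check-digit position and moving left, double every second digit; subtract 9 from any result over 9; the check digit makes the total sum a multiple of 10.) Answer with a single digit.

2

Partial digits right→left: 0 3 6 8 5 0 7 3 4 1 3
Double every second digit counting from the check-digit position (so the 1st, 3rd, 5th, ... of the partial from the right).
  doubled (with −9 where >9): 0 3 1 5 8 6 → sum 23
  kept as-is: 3 8 0 3 1 → sum 15
Total = 23 + 15 = 38.
Check digit = (10 − (38 mod 10)) mod 10 = 2.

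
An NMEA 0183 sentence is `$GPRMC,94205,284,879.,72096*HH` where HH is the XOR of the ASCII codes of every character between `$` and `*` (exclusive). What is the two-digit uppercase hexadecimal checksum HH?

XOR the ASCII codes of the payload characters:
  'G' = 0x47 → acc = 0x47
  'P' = 0x50 → acc = 0x17
  'R' = 0x52 → acc = 0x45
  'M' = 0x4D → acc = 0x08
  'C' = 0x43 → acc = 0x4B
  ',' = 0x2C → acc = 0x67
  '9' = 0x39 → acc = 0x5E
  '4' = 0x34 → acc = 0x6A
  '2' = 0x32 → acc = 0x58
  '0' = 0x30 → acc = 0x68
  '5' = 0x35 → acc = 0x5D
  ',' = 0x2C → acc = 0x71
  '2' = 0x32 → acc = 0x43
  '8' = 0x38 → acc = 0x7B
  '4' = 0x34 → acc = 0x4F
  ',' = 0x2C → acc = 0x63
  '8' = 0x38 → acc = 0x5B
  '7' = 0x37 → acc = 0x6C
  '9' = 0x39 → acc = 0x55
  '.' = 0x2E → acc = 0x7B
  ',' = 0x2C → acc = 0x57
  '7' = 0x37 → acc = 0x60
  '2' = 0x32 → acc = 0x52
  '0' = 0x30 → acc = 0x62
  '9' = 0x39 → acc = 0x5B
  '6' = 0x36 → acc = 0x6D
Checksum = 0x6D.

6D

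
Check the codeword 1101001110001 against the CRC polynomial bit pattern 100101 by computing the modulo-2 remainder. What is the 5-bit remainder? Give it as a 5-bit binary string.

01101

Modulo-2 division of 1101001110001 by 100101:
  pos 0: 110100 XOR 100101 = 010001
  pos 1: 100011 XOR 100101 = 000110
  pos 4: 110110 XOR 100101 = 010011
  pos 5: 100110 XOR 100101 = 000011
Remainder = 01101 (nonzero — an error is detected).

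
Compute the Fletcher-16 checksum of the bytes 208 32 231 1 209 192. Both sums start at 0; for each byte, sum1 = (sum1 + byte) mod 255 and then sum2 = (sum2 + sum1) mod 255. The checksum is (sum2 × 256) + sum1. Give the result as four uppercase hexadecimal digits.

Running sums (mod 255):
  after byte 0 (208): sum1=208, sum2=208
  after byte 1 (32): sum1=240, sum2=193
  after byte 2 (231): sum1=216, sum2=154
  after byte 3 (1): sum1=217, sum2=116
  after byte 4 (209): sum1=171, sum2=32
  after byte 5 (192): sum1=108, sum2=140
Checksum = sum2·256 + sum1 = 140·256 + 108 = 35948 = 0x8C6C.

8C6C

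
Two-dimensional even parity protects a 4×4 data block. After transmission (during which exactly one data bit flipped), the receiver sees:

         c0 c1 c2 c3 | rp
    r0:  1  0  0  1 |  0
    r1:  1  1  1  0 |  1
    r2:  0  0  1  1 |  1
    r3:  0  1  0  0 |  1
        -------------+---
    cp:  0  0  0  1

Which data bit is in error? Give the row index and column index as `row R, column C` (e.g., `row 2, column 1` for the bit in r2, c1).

Recompute each row's even parity and compare to rp:
  r0: data parity 0, sent rp 0 → ok
  r1: data parity 1, sent rp 1 → ok
  r2: data parity 0, sent rp 1 → mismatch
  r3: data parity 1, sent rp 1 → ok
Recompute each column's even parity and compare to cp:
  c0: data parity 0, sent cp 0 → ok
  c1: data parity 0, sent cp 0 → ok
  c2: data parity 0, sent cp 0 → ok
  c3: data parity 0, sent cp 1 → mismatch
Exactly one row (r2) and one column (c3) fail → the flipped bit is at their intersection.

row 2, column 3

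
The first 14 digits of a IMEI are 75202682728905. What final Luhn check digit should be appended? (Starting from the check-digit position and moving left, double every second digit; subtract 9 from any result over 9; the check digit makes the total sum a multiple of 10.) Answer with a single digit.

4

Partial digits right→left: 5 0 9 8 2 7 2 8 6 2 0 2 5 7
Double every second digit counting from the check-digit position (so the 1st, 3rd, 5th, ... of the partial from the right).
  doubled (with −9 where >9): 1 9 4 4 3 0 1 → sum 22
  kept as-is: 0 8 7 8 2 2 7 → sum 34
Total = 22 + 34 = 56.
Check digit = (10 − (56 mod 10)) mod 10 = 4.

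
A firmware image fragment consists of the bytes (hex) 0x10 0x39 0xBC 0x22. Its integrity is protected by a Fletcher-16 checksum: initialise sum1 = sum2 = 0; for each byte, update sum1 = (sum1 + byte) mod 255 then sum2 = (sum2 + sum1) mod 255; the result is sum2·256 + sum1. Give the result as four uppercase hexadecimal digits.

8728

Running sums (mod 255):
  after byte 0 (0x10): sum1=16, sum2=16
  after byte 1 (0x39): sum1=73, sum2=89
  after byte 2 (0xBC): sum1=6, sum2=95
  after byte 3 (0x22): sum1=40, sum2=135
Checksum = sum2·256 + sum1 = 135·256 + 40 = 34600 = 0x8728.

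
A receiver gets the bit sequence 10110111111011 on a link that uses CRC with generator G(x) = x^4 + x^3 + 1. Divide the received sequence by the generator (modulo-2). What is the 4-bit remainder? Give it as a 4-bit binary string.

Modulo-2 division of 10110111111011 by 11001:
  pos 0: 10110 XOR 11001 = 01111
  pos 1: 11111 XOR 11001 = 00110
  pos 3: 11011 XOR 11001 = 00010
  pos 6: 10111 XOR 11001 = 01110
  pos 7: 11100 XOR 11001 = 00101
  pos 9: 10111 XOR 11001 = 01110
Remainder = 1110 (nonzero — an error is detected).

1110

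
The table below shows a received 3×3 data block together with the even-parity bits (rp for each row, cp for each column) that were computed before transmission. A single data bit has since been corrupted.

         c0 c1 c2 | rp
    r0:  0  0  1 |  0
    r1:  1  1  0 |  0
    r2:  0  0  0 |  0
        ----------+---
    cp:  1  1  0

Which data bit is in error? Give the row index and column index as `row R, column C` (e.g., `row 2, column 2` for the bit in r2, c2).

Recompute each row's even parity and compare to rp:
  r0: data parity 1, sent rp 0 → mismatch
  r1: data parity 0, sent rp 0 → ok
  r2: data parity 0, sent rp 0 → ok
Recompute each column's even parity and compare to cp:
  c0: data parity 1, sent cp 1 → ok
  c1: data parity 1, sent cp 1 → ok
  c2: data parity 1, sent cp 0 → mismatch
Exactly one row (r0) and one column (c2) fail → the flipped bit is at their intersection.

row 0, column 2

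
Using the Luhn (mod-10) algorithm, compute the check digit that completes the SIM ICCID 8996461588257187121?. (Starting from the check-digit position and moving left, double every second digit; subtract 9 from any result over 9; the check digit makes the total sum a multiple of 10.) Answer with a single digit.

8

Partial digits right→left: 1 2 1 7 8 1 7 5 2 8 8 5 1 6 4 6 9 9 8
Double every second digit counting from the check-digit position (so the 1st, 3rd, 5th, ... of the partial from the right).
  doubled (with −9 where >9): 2 2 7 5 4 7 2 8 9 7 → sum 53
  kept as-is: 2 7 1 5 8 5 6 6 9 → sum 49
Total = 53 + 49 = 102.
Check digit = (10 − (102 mod 10)) mod 10 = 8.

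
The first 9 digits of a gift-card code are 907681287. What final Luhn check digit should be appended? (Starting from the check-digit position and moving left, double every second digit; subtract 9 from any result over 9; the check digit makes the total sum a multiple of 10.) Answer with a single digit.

5

Partial digits right→left: 7 8 2 1 8 6 7 0 9
Double every second digit counting from the check-digit position (so the 1st, 3rd, 5th, ... of the partial from the right).
  doubled (with −9 where >9): 5 4 7 5 9 → sum 30
  kept as-is: 8 1 6 0 → sum 15
Total = 30 + 15 = 45.
Check digit = (10 − (45 mod 10)) mod 10 = 5.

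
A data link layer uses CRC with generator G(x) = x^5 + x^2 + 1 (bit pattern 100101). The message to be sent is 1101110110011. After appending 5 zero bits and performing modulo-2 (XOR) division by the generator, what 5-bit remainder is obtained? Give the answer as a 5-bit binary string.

00011

Append 5 zeros: 110111011001100000. Divide by 100101 (XOR where the leading bit is 1):
  pos 0: 110111 XOR 100101 = 010010
  pos 1: 100100 XOR 100101 = 000001
  pos 6: 111001 XOR 100101 = 011100
  pos 7: 111001 XOR 100101 = 011100
  pos 8: 111000 XOR 100101 = 011101
  pos 9: 111010 XOR 100101 = 011111
  pos 10: 111110 XOR 100101 = 011011
  pos 11: 110110 XOR 100101 = 010011
  pos 12: 100110 XOR 100101 = 000011
Remainder (last 5 bits) = 00011. This is the CRC / FCS.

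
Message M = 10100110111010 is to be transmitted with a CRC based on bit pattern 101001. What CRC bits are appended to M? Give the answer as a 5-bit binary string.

11000

Append 5 zeros: 1010011011101000000. Divide by 101001 (XOR where the leading bit is 1):
  pos 0: 101001 XOR 101001 = 000000
  pos 6: 101110 XOR 101001 = 000111
  pos 9: 111100 XOR 101001 = 010101
  pos 10: 101010 XOR 101001 = 000011
Remainder (last 5 bits) = 11000. This is the CRC / FCS.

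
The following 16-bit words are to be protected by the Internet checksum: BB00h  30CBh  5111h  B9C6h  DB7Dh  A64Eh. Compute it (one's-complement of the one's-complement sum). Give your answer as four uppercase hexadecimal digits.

One's-complement addition (fold any carry out of bit 15 back into bit 0):
  0xBB00 + 0x30CB = 0x0EBCB
  0xEBCB + 0x5111 = 0x13CDC → wrap carry → 0x3CDD
  0x3CDD + 0xB9C6 = 0x0F6A3
  0xF6A3 + 0xDB7D = 0x1D220 → wrap carry → 0xD221
  0xD221 + 0xA64E = 0x1786F → wrap carry → 0x7870
One's-complement sum = 0x7870.
Checksum = ~0x7870 & 0xFFFF = 0x878F.

878F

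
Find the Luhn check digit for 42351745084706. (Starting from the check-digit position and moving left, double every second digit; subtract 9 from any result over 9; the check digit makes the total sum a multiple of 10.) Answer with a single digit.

Partial digits right→left: 6 0 7 4 8 0 5 4 7 1 5 3 2 4
Double every second digit counting from the check-digit position (so the 1st, 3rd, 5th, ... of the partial from the right).
  doubled (with −9 where >9): 3 5 7 1 5 1 4 → sum 26
  kept as-is: 0 4 0 4 1 3 4 → sum 16
Total = 26 + 16 = 42.
Check digit = (10 − (42 mod 10)) mod 10 = 8.

8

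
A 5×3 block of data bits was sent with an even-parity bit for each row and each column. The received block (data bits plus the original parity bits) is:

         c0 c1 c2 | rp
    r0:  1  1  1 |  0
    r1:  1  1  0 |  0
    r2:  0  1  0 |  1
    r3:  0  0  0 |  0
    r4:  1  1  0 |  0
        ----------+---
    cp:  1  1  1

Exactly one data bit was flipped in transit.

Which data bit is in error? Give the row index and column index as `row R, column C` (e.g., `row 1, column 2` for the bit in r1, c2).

Recompute each row's even parity and compare to rp:
  r0: data parity 1, sent rp 0 → mismatch
  r1: data parity 0, sent rp 0 → ok
  r2: data parity 1, sent rp 1 → ok
  r3: data parity 0, sent rp 0 → ok
  r4: data parity 0, sent rp 0 → ok
Recompute each column's even parity and compare to cp:
  c0: data parity 1, sent cp 1 → ok
  c1: data parity 0, sent cp 1 → mismatch
  c2: data parity 1, sent cp 1 → ok
Exactly one row (r0) and one column (c1) fail → the flipped bit is at their intersection.

row 0, column 1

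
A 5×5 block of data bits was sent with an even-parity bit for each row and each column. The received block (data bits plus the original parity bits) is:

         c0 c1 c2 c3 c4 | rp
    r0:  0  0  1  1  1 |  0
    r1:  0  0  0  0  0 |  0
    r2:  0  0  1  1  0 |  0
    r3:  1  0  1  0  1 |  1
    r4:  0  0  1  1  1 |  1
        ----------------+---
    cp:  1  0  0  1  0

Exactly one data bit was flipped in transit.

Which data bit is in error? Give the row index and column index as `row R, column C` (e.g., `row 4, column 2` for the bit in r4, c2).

Recompute each row's even parity and compare to rp:
  r0: data parity 1, sent rp 0 → mismatch
  r1: data parity 0, sent rp 0 → ok
  r2: data parity 0, sent rp 0 → ok
  r3: data parity 1, sent rp 1 → ok
  r4: data parity 1, sent rp 1 → ok
Recompute each column's even parity and compare to cp:
  c0: data parity 1, sent cp 1 → ok
  c1: data parity 0, sent cp 0 → ok
  c2: data parity 0, sent cp 0 → ok
  c3: data parity 1, sent cp 1 → ok
  c4: data parity 1, sent cp 0 → mismatch
Exactly one row (r0) and one column (c4) fail → the flipped bit is at their intersection.

row 0, column 4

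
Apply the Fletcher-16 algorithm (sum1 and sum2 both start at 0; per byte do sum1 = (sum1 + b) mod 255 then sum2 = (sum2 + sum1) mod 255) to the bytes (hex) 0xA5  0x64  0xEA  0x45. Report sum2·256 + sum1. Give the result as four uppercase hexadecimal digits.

DE3A

Running sums (mod 255):
  after byte 0 (0xA5): sum1=165, sum2=165
  after byte 1 (0x64): sum1=10, sum2=175
  after byte 2 (0xEA): sum1=244, sum2=164
  after byte 3 (0x45): sum1=58, sum2=222
Checksum = sum2·256 + sum1 = 222·256 + 58 = 56890 = 0xDE3A.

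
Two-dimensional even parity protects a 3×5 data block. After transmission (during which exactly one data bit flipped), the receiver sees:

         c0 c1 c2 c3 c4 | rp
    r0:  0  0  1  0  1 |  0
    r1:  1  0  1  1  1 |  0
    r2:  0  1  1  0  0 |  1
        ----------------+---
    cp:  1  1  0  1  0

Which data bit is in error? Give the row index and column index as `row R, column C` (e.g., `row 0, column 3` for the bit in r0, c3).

Recompute each row's even parity and compare to rp:
  r0: data parity 0, sent rp 0 → ok
  r1: data parity 0, sent rp 0 → ok
  r2: data parity 0, sent rp 1 → mismatch
Recompute each column's even parity and compare to cp:
  c0: data parity 1, sent cp 1 → ok
  c1: data parity 1, sent cp 1 → ok
  c2: data parity 1, sent cp 0 → mismatch
  c3: data parity 1, sent cp 1 → ok
  c4: data parity 0, sent cp 0 → ok
Exactly one row (r2) and one column (c2) fail → the flipped bit is at their intersection.

row 2, column 2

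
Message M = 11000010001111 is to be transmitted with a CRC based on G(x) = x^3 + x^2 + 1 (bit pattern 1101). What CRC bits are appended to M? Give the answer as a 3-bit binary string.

100

Append 3 zeros: 11000010001111000. Divide by 1101 (XOR where the leading bit is 1):
  pos 0: 1100 XOR 1101 = 0001
  pos 3: 1001 XOR 1101 = 0100
  pos 4: 1000 XOR 1101 = 0101
  pos 5: 1010 XOR 1101 = 0111
  pos 6: 1110 XOR 1101 = 0011
  pos 8: 1111 XOR 1101 = 0010
  pos 10: 1011 XOR 1101 = 0110
  pos 11: 1100 XOR 1101 = 0001
Remainder (last 3 bits) = 100. This is the CRC / FCS.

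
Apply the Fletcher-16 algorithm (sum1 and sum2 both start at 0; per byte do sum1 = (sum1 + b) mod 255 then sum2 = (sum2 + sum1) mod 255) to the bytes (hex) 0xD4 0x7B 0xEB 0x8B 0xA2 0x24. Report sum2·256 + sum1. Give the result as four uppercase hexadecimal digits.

Running sums (mod 255):
  after byte 0 (0xD4): sum1=212, sum2=212
  after byte 1 (0x7B): sum1=80, sum2=37
  after byte 2 (0xEB): sum1=60, sum2=97
  after byte 3 (0x8B): sum1=199, sum2=41
  after byte 4 (0xA2): sum1=106, sum2=147
  after byte 5 (0x24): sum1=142, sum2=34
Checksum = sum2·256 + sum1 = 34·256 + 142 = 8846 = 0x228E.

228E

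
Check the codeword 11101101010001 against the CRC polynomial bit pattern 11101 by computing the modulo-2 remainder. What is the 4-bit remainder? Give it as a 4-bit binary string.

Modulo-2 division of 11101101010001 by 11101:
  pos 0: 11101 XOR 11101 = 00000
  pos 5: 10101 XOR 11101 = 01000
  pos 6: 10000 XOR 11101 = 01101
  pos 7: 11010 XOR 11101 = 00111
  pos 9: 11101 XOR 11101 = 00000
Remainder = 0000 (zero — the frame passes the CRC check).

0000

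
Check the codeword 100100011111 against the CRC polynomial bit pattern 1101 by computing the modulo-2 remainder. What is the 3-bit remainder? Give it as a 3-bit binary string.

000

Modulo-2 division of 100100011111 by 1101:
  pos 0: 1001 XOR 1101 = 0100
  pos 1: 1000 XOR 1101 = 0101
  pos 2: 1010 XOR 1101 = 0111
  pos 3: 1110 XOR 1101 = 0011
  pos 5: 1111 XOR 1101 = 0010
  pos 7: 1011 XOR 1101 = 0110
  pos 8: 1101 XOR 1101 = 0000
Remainder = 000 (zero — the frame passes the CRC check).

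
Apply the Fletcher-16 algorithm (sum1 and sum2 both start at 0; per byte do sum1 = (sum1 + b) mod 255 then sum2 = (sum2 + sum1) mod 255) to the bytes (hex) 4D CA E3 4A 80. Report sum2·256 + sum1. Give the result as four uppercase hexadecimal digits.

6EC6

Running sums (mod 255):
  after byte 0 (4D): sum1=77, sum2=77
  after byte 1 (CA): sum1=24, sum2=101
  after byte 2 (E3): sum1=251, sum2=97
  after byte 3 (4A): sum1=70, sum2=167
  after byte 4 (80): sum1=198, sum2=110
Checksum = sum2·256 + sum1 = 110·256 + 198 = 28358 = 0x6EC6.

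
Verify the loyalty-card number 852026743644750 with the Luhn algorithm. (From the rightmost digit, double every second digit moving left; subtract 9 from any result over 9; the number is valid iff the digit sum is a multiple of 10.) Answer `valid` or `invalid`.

From the right, keep odd positions and double even positions (subtract 9 from any doubled value over 9):
  doubled (positions 2,4,...): 1 8 3 8 3 0 1 → sum 24
  kept (positions 1,3,...): 0 7 4 3 7 2 2 8 → sum 33
Total = 57.
57 mod 10 = 7, so the number is invalid.

invalid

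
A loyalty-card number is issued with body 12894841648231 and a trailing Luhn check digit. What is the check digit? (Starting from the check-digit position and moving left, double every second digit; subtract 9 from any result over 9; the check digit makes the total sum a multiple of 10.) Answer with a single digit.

Partial digits right→left: 1 3 2 8 4 6 1 4 8 4 9 8 2 1
Double every second digit counting from the check-digit position (so the 1st, 3rd, 5th, ... of the partial from the right).
  doubled (with −9 where >9): 2 4 8 2 7 9 4 → sum 36
  kept as-is: 3 8 6 4 4 8 1 → sum 34
Total = 36 + 34 = 70.
Check digit = (10 − (70 mod 10)) mod 10 = 0.

0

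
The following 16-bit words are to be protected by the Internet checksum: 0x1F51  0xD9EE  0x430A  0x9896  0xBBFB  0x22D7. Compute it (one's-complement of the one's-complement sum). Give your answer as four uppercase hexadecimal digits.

4C4C

One's-complement addition (fold any carry out of bit 15 back into bit 0):
  0x1F51 + 0xD9EE = 0x0F93F
  0xF93F + 0x430A = 0x13C49 → wrap carry → 0x3C4A
  0x3C4A + 0x9896 = 0x0D4E0
  0xD4E0 + 0xBBFB = 0x190DB → wrap carry → 0x90DC
  0x90DC + 0x22D7 = 0x0B3B3
One's-complement sum = 0xB3B3.
Checksum = ~0xB3B3 & 0xFFFF = 0x4C4C.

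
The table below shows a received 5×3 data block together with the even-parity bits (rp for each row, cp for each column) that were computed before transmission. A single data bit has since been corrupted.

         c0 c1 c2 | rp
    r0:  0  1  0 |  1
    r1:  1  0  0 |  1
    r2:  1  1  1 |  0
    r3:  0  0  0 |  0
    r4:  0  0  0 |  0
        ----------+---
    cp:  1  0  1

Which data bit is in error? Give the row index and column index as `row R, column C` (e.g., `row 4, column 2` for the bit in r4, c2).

row 2, column 0

Recompute each row's even parity and compare to rp:
  r0: data parity 1, sent rp 1 → ok
  r1: data parity 1, sent rp 1 → ok
  r2: data parity 1, sent rp 0 → mismatch
  r3: data parity 0, sent rp 0 → ok
  r4: data parity 0, sent rp 0 → ok
Recompute each column's even parity and compare to cp:
  c0: data parity 0, sent cp 1 → mismatch
  c1: data parity 0, sent cp 0 → ok
  c2: data parity 1, sent cp 1 → ok
Exactly one row (r2) and one column (c0) fail → the flipped bit is at their intersection.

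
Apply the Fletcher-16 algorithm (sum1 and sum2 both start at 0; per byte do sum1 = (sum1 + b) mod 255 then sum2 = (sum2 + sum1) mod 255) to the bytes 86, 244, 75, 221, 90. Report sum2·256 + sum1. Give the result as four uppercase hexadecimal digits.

7BCE

Running sums (mod 255):
  after byte 0 (86): sum1=86, sum2=86
  after byte 1 (244): sum1=75, sum2=161
  after byte 2 (75): sum1=150, sum2=56
  after byte 3 (221): sum1=116, sum2=172
  after byte 4 (90): sum1=206, sum2=123
Checksum = sum2·256 + sum1 = 123·256 + 206 = 31694 = 0x7BCE.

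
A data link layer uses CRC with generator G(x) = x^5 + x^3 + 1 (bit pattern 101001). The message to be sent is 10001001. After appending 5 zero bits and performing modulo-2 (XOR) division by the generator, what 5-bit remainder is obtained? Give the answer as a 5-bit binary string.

01101

Append 5 zeros: 1000100100000. Divide by 101001 (XOR where the leading bit is 1):
  pos 0: 100010 XOR 101001 = 001011
  pos 2: 101101 XOR 101001 = 000100
  pos 5: 100000 XOR 101001 = 001001
  pos 7: 100100 XOR 101001 = 001101
Remainder (last 5 bits) = 01101. This is the CRC / FCS.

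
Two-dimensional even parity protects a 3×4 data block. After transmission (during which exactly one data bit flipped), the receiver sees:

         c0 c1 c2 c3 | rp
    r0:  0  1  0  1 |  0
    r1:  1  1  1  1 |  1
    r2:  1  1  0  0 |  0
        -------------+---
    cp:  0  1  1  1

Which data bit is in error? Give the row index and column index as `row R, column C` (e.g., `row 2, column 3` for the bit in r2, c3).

row 1, column 3

Recompute each row's even parity and compare to rp:
  r0: data parity 0, sent rp 0 → ok
  r1: data parity 0, sent rp 1 → mismatch
  r2: data parity 0, sent rp 0 → ok
Recompute each column's even parity and compare to cp:
  c0: data parity 0, sent cp 0 → ok
  c1: data parity 1, sent cp 1 → ok
  c2: data parity 1, sent cp 1 → ok
  c3: data parity 0, sent cp 1 → mismatch
Exactly one row (r1) and one column (c3) fail → the flipped bit is at their intersection.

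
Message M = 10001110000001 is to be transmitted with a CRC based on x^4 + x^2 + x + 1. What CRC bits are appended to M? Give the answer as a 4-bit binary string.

1101

Append 4 zeros: 100011100000010000. Divide by 10111 (XOR where the leading bit is 1):
  pos 0: 10001 XOR 10111 = 00110
  pos 2: 11011 XOR 10111 = 01100
  pos 3: 11000 XOR 10111 = 01111
  pos 4: 11110 XOR 10111 = 01001
  pos 5: 10010 XOR 10111 = 00101
  pos 7: 10100 XOR 10111 = 00011
  pos 10: 11010 XOR 10111 = 01101
  pos 11: 11010 XOR 10111 = 01101
  pos 12: 11010 XOR 10111 = 01101
  pos 13: 11010 XOR 10111 = 01101
Remainder (last 4 bits) = 1101. This is the CRC / FCS.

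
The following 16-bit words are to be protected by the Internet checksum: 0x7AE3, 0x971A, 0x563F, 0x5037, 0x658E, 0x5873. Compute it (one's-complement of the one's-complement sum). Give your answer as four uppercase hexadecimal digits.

One's-complement addition (fold any carry out of bit 15 back into bit 0):
  0x7AE3 + 0x971A = 0x111FD → wrap carry → 0x11FE
  0x11FE + 0x563F = 0x0683D
  0x683D + 0x5037 = 0x0B874
  0xB874 + 0x658E = 0x11E02 → wrap carry → 0x1E03
  0x1E03 + 0x5873 = 0x07676
One's-complement sum = 0x7676.
Checksum = ~0x7676 & 0xFFFF = 0x8989.

8989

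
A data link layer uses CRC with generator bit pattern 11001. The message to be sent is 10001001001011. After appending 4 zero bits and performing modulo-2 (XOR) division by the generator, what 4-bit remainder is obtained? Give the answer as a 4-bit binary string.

1101

Append 4 zeros: 100010010010110000. Divide by 11001 (XOR where the leading bit is 1):
  pos 0: 10001 XOR 11001 = 01000
  pos 1: 10000 XOR 11001 = 01001
  pos 2: 10010 XOR 11001 = 01011
  pos 3: 10111 XOR 11001 = 01110
  pos 4: 11100 XOR 11001 = 00101
  pos 6: 10101 XOR 11001 = 01100
  pos 7: 11000 XOR 11001 = 00001
  pos 11: 11100 XOR 11001 = 00101
  pos 13: 10100 XOR 11001 = 01101
Remainder (last 4 bits) = 1101. This is the CRC / FCS.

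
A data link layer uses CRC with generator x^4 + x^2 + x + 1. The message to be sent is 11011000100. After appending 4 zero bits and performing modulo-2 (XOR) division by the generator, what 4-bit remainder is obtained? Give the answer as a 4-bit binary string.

1110

Append 4 zeros: 110110001000000. Divide by 10111 (XOR where the leading bit is 1):
  pos 0: 11011 XOR 10111 = 01100
  pos 1: 11000 XOR 10111 = 01111
  pos 2: 11110 XOR 10111 = 01001
  pos 3: 10010 XOR 10111 = 00101
  pos 5: 10110 XOR 10111 = 00001
  pos 9: 10000 XOR 10111 = 00111
Remainder (last 4 bits) = 1110. This is the CRC / FCS.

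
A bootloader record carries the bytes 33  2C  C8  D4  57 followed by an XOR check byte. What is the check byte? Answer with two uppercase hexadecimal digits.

54

XOR the bytes together:
  start with 0x33
  0x33 ⊕ 0x2C = 0x1F
  0x1F ⊕ 0xC8 = 0xD7
  0xD7 ⊕ 0xD4 = 0x03
  0x03 ⊕ 0x57 = 0x54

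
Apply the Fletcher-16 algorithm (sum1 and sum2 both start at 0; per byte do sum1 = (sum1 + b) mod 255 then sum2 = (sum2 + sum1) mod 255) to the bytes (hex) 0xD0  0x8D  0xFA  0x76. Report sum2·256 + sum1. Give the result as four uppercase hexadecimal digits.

Running sums (mod 255):
  after byte 0 (0xD0): sum1=208, sum2=208
  after byte 1 (0x8D): sum1=94, sum2=47
  after byte 2 (0xFA): sum1=89, sum2=136
  after byte 3 (0x76): sum1=207, sum2=88
Checksum = sum2·256 + sum1 = 88·256 + 207 = 22735 = 0x58CF.

58CF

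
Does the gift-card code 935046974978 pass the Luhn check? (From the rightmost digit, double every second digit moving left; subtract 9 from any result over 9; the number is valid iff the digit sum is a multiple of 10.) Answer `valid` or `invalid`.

invalid

From the right, keep odd positions and double even positions (subtract 9 from any doubled value over 9):
  doubled (positions 2,4,...): 5 8 9 8 1 9 → sum 40
  kept (positions 1,3,...): 8 9 7 6 0 3 → sum 33
Total = 73.
73 mod 10 = 3, so the number is invalid.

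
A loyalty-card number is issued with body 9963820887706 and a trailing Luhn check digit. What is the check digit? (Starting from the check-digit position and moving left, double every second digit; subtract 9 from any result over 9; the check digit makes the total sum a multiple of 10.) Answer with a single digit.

7

Partial digits right→left: 6 0 7 7 8 8 0 2 8 3 6 9 9
Double every second digit counting from the check-digit position (so the 1st, 3rd, 5th, ... of the partial from the right).
  doubled (with −9 where >9): 3 5 7 0 7 3 9 → sum 34
  kept as-is: 0 7 8 2 3 9 → sum 29
Total = 34 + 29 = 63.
Check digit = (10 − (63 mod 10)) mod 10 = 7.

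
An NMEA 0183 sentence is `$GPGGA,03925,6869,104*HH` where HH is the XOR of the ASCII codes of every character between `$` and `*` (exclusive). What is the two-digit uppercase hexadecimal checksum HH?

XOR the ASCII codes of the payload characters:
  'G' = 0x47 → acc = 0x47
  'P' = 0x50 → acc = 0x17
  'G' = 0x47 → acc = 0x50
  'G' = 0x47 → acc = 0x17
  'A' = 0x41 → acc = 0x56
  ',' = 0x2C → acc = 0x7A
  '0' = 0x30 → acc = 0x4A
  '3' = 0x33 → acc = 0x79
  '9' = 0x39 → acc = 0x40
  '2' = 0x32 → acc = 0x72
  '5' = 0x35 → acc = 0x47
  ',' = 0x2C → acc = 0x6B
  '6' = 0x36 → acc = 0x5D
  '8' = 0x38 → acc = 0x65
  '6' = 0x36 → acc = 0x53
  '9' = 0x39 → acc = 0x6A
  ',' = 0x2C → acc = 0x46
  '1' = 0x31 → acc = 0x77
  '0' = 0x30 → acc = 0x47
  '4' = 0x34 → acc = 0x73
Checksum = 0x73.

73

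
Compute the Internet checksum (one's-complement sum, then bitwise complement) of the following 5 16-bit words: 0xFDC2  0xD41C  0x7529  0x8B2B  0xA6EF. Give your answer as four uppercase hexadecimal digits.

One's-complement addition (fold any carry out of bit 15 back into bit 0):
  0xFDC2 + 0xD41C = 0x1D1DE → wrap carry → 0xD1DF
  0xD1DF + 0x7529 = 0x14708 → wrap carry → 0x4709
  0x4709 + 0x8B2B = 0x0D234
  0xD234 + 0xA6EF = 0x17923 → wrap carry → 0x7924
One's-complement sum = 0x7924.
Checksum = ~0x7924 & 0xFFFF = 0x86DB.

86DB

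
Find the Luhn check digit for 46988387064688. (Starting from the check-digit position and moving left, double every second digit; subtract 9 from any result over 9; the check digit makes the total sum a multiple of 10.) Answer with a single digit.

5

Partial digits right→left: 8 8 6 4 6 0 7 8 3 8 8 9 6 4
Double every second digit counting from the check-digit position (so the 1st, 3rd, 5th, ... of the partial from the right).
  doubled (with −9 where >9): 7 3 3 5 6 7 3 → sum 34
  kept as-is: 8 4 0 8 8 9 4 → sum 41
Total = 34 + 41 = 75.
Check digit = (10 − (75 mod 10)) mod 10 = 5.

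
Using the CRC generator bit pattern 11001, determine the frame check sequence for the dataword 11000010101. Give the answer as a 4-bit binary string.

0010

Append 4 zeros: 110000101010000. Divide by 11001 (XOR where the leading bit is 1):
  pos 0: 11000 XOR 11001 = 00001
  pos 4: 10101 XOR 11001 = 01100
  pos 5: 11000 XOR 11001 = 00001
  pos 9: 11000 XOR 11001 = 00001
Remainder (last 4 bits) = 0010. This is the CRC / FCS.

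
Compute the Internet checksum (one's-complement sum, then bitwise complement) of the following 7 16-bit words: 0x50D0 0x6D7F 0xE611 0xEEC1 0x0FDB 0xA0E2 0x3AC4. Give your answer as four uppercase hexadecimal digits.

815A

One's-complement addition (fold any carry out of bit 15 back into bit 0):
  0x50D0 + 0x6D7F = 0x0BE4F
  0xBE4F + 0xE611 = 0x1A460 → wrap carry → 0xA461
  0xA461 + 0xEEC1 = 0x19322 → wrap carry → 0x9323
  0x9323 + 0x0FDB = 0x0A2FE
  0xA2FE + 0xA0E2 = 0x143E0 → wrap carry → 0x43E1
  0x43E1 + 0x3AC4 = 0x07EA5
One's-complement sum = 0x7EA5.
Checksum = ~0x7EA5 & 0xFFFF = 0x815A.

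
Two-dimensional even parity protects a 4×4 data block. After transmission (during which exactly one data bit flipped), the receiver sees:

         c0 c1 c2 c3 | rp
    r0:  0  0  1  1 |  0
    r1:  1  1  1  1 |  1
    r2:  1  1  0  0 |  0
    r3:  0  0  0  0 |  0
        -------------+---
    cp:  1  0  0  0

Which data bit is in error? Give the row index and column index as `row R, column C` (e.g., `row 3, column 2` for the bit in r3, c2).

Recompute each row's even parity and compare to rp:
  r0: data parity 0, sent rp 0 → ok
  r1: data parity 0, sent rp 1 → mismatch
  r2: data parity 0, sent rp 0 → ok
  r3: data parity 0, sent rp 0 → ok
Recompute each column's even parity and compare to cp:
  c0: data parity 0, sent cp 1 → mismatch
  c1: data parity 0, sent cp 0 → ok
  c2: data parity 0, sent cp 0 → ok
  c3: data parity 0, sent cp 0 → ok
Exactly one row (r1) and one column (c0) fail → the flipped bit is at their intersection.

row 1, column 0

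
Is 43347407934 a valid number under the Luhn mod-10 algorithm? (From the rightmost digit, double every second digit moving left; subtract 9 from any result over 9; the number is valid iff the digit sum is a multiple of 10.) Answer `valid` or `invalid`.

From the right, keep odd positions and double even positions (subtract 9 from any doubled value over 9):
  doubled (positions 2,4,...): 6 5 8 8 6 → sum 33
  kept (positions 1,3,...): 4 9 0 7 3 4 → sum 27
Total = 60.
60 mod 10 = 0, so the number is valid.

valid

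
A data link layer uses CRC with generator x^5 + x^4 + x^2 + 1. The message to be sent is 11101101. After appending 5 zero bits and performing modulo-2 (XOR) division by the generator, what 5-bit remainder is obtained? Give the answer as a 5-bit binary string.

Append 5 zeros: 1110110100000. Divide by 110101 (XOR where the leading bit is 1):
  pos 0: 111011 XOR 110101 = 001110
  pos 2: 111001 XOR 110101 = 001100
  pos 4: 110000 XOR 110101 = 000101
  pos 7: 101000 XOR 110101 = 011101
Remainder (last 5 bits) = 11101. This is the CRC / FCS.

11101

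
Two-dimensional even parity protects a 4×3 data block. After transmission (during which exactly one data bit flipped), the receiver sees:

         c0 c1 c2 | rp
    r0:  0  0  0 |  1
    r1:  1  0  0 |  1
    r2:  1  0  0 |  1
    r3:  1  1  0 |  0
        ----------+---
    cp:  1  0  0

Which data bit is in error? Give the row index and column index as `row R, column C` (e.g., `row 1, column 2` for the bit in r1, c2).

row 0, column 1

Recompute each row's even parity and compare to rp:
  r0: data parity 0, sent rp 1 → mismatch
  r1: data parity 1, sent rp 1 → ok
  r2: data parity 1, sent rp 1 → ok
  r3: data parity 0, sent rp 0 → ok
Recompute each column's even parity and compare to cp:
  c0: data parity 1, sent cp 1 → ok
  c1: data parity 1, sent cp 0 → mismatch
  c2: data parity 0, sent cp 0 → ok
Exactly one row (r0) and one column (c1) fail → the flipped bit is at their intersection.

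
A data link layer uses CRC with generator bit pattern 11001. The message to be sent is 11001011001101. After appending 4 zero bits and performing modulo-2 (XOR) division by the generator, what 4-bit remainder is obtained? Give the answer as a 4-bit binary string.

0110

Append 4 zeros: 110010110011010000. Divide by 11001 (XOR where the leading bit is 1):
  pos 0: 11001 XOR 11001 = 00000
  pos 6: 11001 XOR 11001 = 00000
  pos 11: 10100 XOR 11001 = 01101
  pos 12: 11010 XOR 11001 = 00011
Remainder (last 4 bits) = 0110. This is the CRC / FCS.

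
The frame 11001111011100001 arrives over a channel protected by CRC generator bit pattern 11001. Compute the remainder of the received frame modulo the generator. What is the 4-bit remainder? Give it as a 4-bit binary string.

Modulo-2 division of 11001111011100001 by 11001:
  pos 0: 11001 XOR 11001 = 00000
  pos 5: 11101 XOR 11001 = 00100
  pos 7: 10011 XOR 11001 = 01010
  pos 8: 10100 XOR 11001 = 01101
  pos 9: 11010 XOR 11001 = 00011
  pos 12: 11001 XOR 11001 = 00000
Remainder = 0000 (zero — the frame passes the CRC check).

0000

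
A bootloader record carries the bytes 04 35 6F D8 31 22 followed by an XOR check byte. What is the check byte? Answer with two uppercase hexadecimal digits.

95

XOR the bytes together:
  start with 0x04
  0x04 ⊕ 0x35 = 0x31
  0x31 ⊕ 0x6F = 0x5E
  0x5E ⊕ 0xD8 = 0x86
  0x86 ⊕ 0x31 = 0xB7
  0xB7 ⊕ 0x22 = 0x95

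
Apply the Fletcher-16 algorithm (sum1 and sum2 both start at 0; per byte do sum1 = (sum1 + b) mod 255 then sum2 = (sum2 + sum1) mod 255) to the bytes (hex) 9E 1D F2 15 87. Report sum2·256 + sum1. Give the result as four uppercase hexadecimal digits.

Running sums (mod 255):
  after byte 0 (9E): sum1=158, sum2=158
  after byte 1 (1D): sum1=187, sum2=90
  after byte 2 (F2): sum1=174, sum2=9
  after byte 3 (15): sum1=195, sum2=204
  after byte 4 (87): sum1=75, sum2=24
Checksum = sum2·256 + sum1 = 24·256 + 75 = 6219 = 0x184B.

184B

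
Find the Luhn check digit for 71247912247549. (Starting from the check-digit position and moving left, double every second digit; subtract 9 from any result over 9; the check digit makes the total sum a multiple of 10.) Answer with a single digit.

9

Partial digits right→left: 9 4 5 7 4 2 2 1 9 7 4 2 1 7
Double every second digit counting from the check-digit position (so the 1st, 3rd, 5th, ... of the partial from the right).
  doubled (with −9 where >9): 9 1 8 4 9 8 2 → sum 41
  kept as-is: 4 7 2 1 7 2 7 → sum 30
Total = 41 + 30 = 71.
Check digit = (10 − (71 mod 10)) mod 10 = 9.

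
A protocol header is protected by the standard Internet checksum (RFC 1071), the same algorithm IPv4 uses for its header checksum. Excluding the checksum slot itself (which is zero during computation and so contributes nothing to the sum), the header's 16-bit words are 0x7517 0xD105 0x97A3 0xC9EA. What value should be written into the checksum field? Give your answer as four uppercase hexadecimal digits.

5854

One's-complement addition (fold any carry out of bit 15 back into bit 0):
  0x7517 + 0xD105 = 0x1461C → wrap carry → 0x461D
  0x461D + 0x97A3 = 0x0DDC0
  0xDDC0 + 0xC9EA = 0x1A7AA → wrap carry → 0xA7AB
One's-complement sum = 0xA7AB.
Checksum = ~0xA7AB & 0xFFFF = 0x5854.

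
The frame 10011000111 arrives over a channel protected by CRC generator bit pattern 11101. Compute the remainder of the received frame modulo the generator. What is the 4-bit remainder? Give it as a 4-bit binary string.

Modulo-2 division of 10011000111 by 11101:
  pos 0: 10011 XOR 11101 = 01110
  pos 1: 11100 XOR 11101 = 00001
  pos 5: 10011 XOR 11101 = 01110
  pos 6: 11101 XOR 11101 = 00000
Remainder = 0000 (zero — the frame passes the CRC check).

0000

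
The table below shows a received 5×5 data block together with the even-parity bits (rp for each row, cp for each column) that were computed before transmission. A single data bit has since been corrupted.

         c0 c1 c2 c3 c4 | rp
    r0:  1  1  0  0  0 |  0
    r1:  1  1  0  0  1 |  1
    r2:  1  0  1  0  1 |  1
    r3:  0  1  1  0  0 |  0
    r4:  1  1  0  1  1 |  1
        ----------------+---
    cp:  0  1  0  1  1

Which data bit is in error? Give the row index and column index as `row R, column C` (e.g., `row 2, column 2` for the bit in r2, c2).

Recompute each row's even parity and compare to rp:
  r0: data parity 0, sent rp 0 → ok
  r1: data parity 1, sent rp 1 → ok
  r2: data parity 1, sent rp 1 → ok
  r3: data parity 0, sent rp 0 → ok
  r4: data parity 0, sent rp 1 → mismatch
Recompute each column's even parity and compare to cp:
  c0: data parity 0, sent cp 0 → ok
  c1: data parity 0, sent cp 1 → mismatch
  c2: data parity 0, sent cp 0 → ok
  c3: data parity 1, sent cp 1 → ok
  c4: data parity 1, sent cp 1 → ok
Exactly one row (r4) and one column (c1) fail → the flipped bit is at their intersection.

row 4, column 1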